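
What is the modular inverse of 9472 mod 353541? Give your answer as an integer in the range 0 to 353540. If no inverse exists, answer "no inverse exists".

145231

Extended Euclidean algorithm:
353541 = 37*9472 + 3077
9472 = 3*3077 + 241
3077 = 12*241 + 185
241 = 1*185 + 56
185 = 3*56 + 17
56 = 3*17 + 5
17 = 3*5 + 2
5 = 2*2 + 1
2 = 2*1 + 0
gcd = 1, so the inverse exists. Back-substitute:
1 = 5 − 2·2
1 = −2·17 + 7·5
1 = 7·56 − 23·17
1 = −23·185 + 76·56
1 = 76·241 − 99·185
1 = −99·3077 + 1264·241
1 = 1264·9472 − 3891·3077
1 = −3891·353541 + 145231·9472
So 9472·145231 ≡ 1 (mod 353541).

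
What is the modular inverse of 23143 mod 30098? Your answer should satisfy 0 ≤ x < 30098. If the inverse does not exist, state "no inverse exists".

Apply the Euclidean algorithm to 30098 and 23143:
30098 = 1×23143 + 6955
23143 = 3×6955 + 2278
6955 = 3×2278 + 121
2278 = 18×121 + 100
121 = 1×100 + 21
100 = 4×21 + 16
21 = 1×16 + 5
16 = 3×5 + 1
5 = 5×1 + 0
gcd = 1, so the inverse exists. Back-substitute:
1 = 16 − 3·5
1 = −3·21 + 4·16
1 = 4·100 − 19·21
1 = −19·121 + 23·100
1 = 23·2278 − 433·121
1 = −433·6955 + 1322·2278
1 = 1322·23143 − 4399·6955
1 = −4399·30098 + 5721·23143
So 23143·5721 ≡ 1 (mod 30098).

5721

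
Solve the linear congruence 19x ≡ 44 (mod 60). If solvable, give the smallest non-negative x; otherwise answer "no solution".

First find gcd(19, 60):
60 = 3×19 + 3
19 = 6×3 + 1
3 = 3×1 + 0
gcd = 1, so a unique solution mod 60 exists.
Back-substitute for the Bézout coefficients:
1 = 19 − 6·3
1 = −6·60 + 19·19
So 19·(19) ≡ 1 (mod 60), giving 19⁻¹ ≡ 19.
x ≡ 19⁻¹·44 ≡ 19·44 ≡ 56 (mod 60).

56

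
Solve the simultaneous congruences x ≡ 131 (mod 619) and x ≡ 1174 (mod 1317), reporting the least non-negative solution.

159214

Write x = 131 + 619·k. Then 619·k ≡ 1174 − 131 ≡ 1043 (mod 1317).
Need 619⁻¹ mod 1317. Extended Euclid on (1317, 619):
1317 = 2*619 + 79
619 = 7*79 + 66
79 = 1*66 + 13
66 = 5*13 + 1
13 = 13*1 + 0
Back-substitute:
1 = 66 − 5·13
1 = −5·79 + 6·66
1 = 6·619 − 47·79
1 = −47·1317 + 100·619
619⁻¹ ≡ 100 (mod 1317), so k ≡ 100·1043 ≡ 257 (mod 1317).
x = 131 + 619·257 = 159214.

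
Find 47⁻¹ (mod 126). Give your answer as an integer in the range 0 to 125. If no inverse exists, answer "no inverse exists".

59

gcd(126, 47) by repeated division:
126 = 2·47 + 32
47 = 1·32 + 15
32 = 2·15 + 2
15 = 7·2 + 1
2 = 2·1 + 0
The gcd is 1. Working backward:
1 = 15 − 7·2
1 = −7·32 + 15·15
1 = 15·47 − 22·32
1 = −22·126 + 59·47
So 47·59 ≡ 1 (mod 126).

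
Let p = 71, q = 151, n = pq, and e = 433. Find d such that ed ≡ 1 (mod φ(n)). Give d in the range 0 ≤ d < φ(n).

φ(n) = (p−1)(q−1) = 70·150 = 10500.
Need d with 433·d ≡ 1 (mod 10500). Apply the extended Euclidean algorithm:
10500 = 24·433 + 108
433 = 4·108 + 1
108 = 108·1 + 0
Back-substitute:
1 = 433 − 4·108
1 = −4·10500 + 97·433
So 433·97 ≡ 1 (mod 10500), hence d = 97.

97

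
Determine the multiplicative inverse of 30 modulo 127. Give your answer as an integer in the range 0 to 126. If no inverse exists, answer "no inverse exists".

Extended Euclidean algorithm:
127 = 4·30 + 7
30 = 4·7 + 2
7 = 3·2 + 1
2 = 2·1 + 0
The gcd is 1. Working backward:
1 = 7 − 3·2
1 = −3·30 + 13·7
1 = 13·127 − 55·30
So 30·(-55) ≡ 1 (mod 127), and -55 ≡ 72 (mod 127).

72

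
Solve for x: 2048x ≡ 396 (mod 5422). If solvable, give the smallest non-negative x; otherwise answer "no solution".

2600

First find gcd(2048, 5422):
5422 = 2×2048 + 1326
2048 = 1×1326 + 722
1326 = 1×722 + 604
722 = 1×604 + 118
604 = 5×118 + 14
118 = 8×14 + 6
14 = 2×6 + 2
6 = 3×2 + 0
gcd = 2 and 2 | 396, so solutions exist. Divide through by 2: 1024x ≡ 198 (mod 2711).
Now find 1024⁻¹ mod 2711:
2711 = 2*1024 + 663
1024 = 1*663 + 361
663 = 1*361 + 302
361 = 1*302 + 59
302 = 5*59 + 7
59 = 8*7 + 3
7 = 2*3 + 1
3 = 3*1 + 0
Back-substitute:
1 = 7 − 2·3
1 = −2·59 + 17·7
1 = 17·302 − 87·59
1 = −87·361 + 104·302
1 = 104·663 − 191·361
1 = −191·1024 + 295·663
1 = 295·2711 − 781·1024
So 1024·(-781) ≡ 1 (mod 2711), i.e. 1024⁻¹ ≡ 1930.
Then x ≡ 1930·198 ≡ 2600 (mod 2711); the smallest non-negative solution is x = 2600.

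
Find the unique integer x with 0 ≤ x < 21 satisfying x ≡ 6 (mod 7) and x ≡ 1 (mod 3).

Write x = 6 + 7·k. Then 7·k ≡ 1 − 6 ≡ 1 (mod 3).
Need 7⁻¹ mod 3. Extended Euclid on (3, 1):
3 = 3×1 + 0
7⁻¹ ≡ 1 (mod 3), so k ≡ 1·1 ≡ 1 (mod 3).
x = 6 + 7·1 = 13.

13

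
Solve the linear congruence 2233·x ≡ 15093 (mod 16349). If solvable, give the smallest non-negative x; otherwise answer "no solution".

First find gcd(2233, 16349):
16349 = 7·2233 + 718
2233 = 3·718 + 79
718 = 9·79 + 7
79 = 11·7 + 2
7 = 3·2 + 1
2 = 2·1 + 0
gcd = 1, so a unique solution mod 16349 exists.
Back-substitute for the Bézout coefficients:
1 = 7 − 3·2
1 = −3·79 + 34·7
1 = 34·718 − 309·79
1 = −309·2233 + 961·718
1 = 961·16349 − 7036·2233
So 2233·(-7036) ≡ 1 (mod 16349), giving 2233⁻¹ ≡ 9313.
x ≡ 2233⁻¹·15093 ≡ 9313·15093 ≡ 8756 (mod 16349).

8756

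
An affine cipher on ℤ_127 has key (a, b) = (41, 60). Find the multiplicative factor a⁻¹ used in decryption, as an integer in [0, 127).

31

Apply the Euclidean algorithm to 127 and 41:
127 = 3×41 + 4
41 = 10×4 + 1
4 = 4×1 + 0
The gcd is 1. Working backward:
1 = 41 − 10·4
1 = −10·127 + 31·41
So 41·31 ≡ 1 (mod 127).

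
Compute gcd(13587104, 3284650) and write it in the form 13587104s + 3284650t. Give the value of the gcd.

2

Repeated division:
13587104 = 4·3284650 + 448504
3284650 = 7·448504 + 145122
448504 = 3·145122 + 13138
145122 = 11·13138 + 604
13138 = 21·604 + 454
604 = 1·454 + 150
454 = 3·150 + 4
150 = 37·4 + 2
4 = 2·2 + 0
gcd(13587104, 3284650) = 2.
Back-substituting:
2 = 150 − 37·4
2 = −37·454 + 112·150
2 = 112·604 − 149·454
2 = −149·13138 + 3241·604
2 = 3241·145122 − 35800·13138
2 = −35800·448504 + 110641·145122
2 = 110641·3284650 − 810287·448504
2 = −810287·13587104 + 3351789·3284650
So 2 = (-810287)·13587104 + (3351789)·3284650.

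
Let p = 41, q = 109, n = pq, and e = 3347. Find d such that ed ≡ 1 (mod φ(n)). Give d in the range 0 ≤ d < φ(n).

φ(n) = (p−1)(q−1) = 40·108 = 4320.
Need d with 3347·d ≡ 1 (mod 4320). Apply the extended Euclidean algorithm:
4320 = 1×3347 + 973
3347 = 3×973 + 428
973 = 2×428 + 117
428 = 3×117 + 77
117 = 1×77 + 40
77 = 1×40 + 37
40 = 1×37 + 3
37 = 12×3 + 1
3 = 3×1 + 0
Back-substitute:
1 = 37 − 12·3
1 = −12·40 + 13·37
1 = 13·77 − 25·40
1 = −25·117 + 38·77
1 = 38·428 − 139·117
1 = −139·973 + 316·428
1 = 316·3347 − 1087·973
1 = −1087·4320 + 1403·3347
So 3347·1403 ≡ 1 (mod 4320), hence d = 1403.

1403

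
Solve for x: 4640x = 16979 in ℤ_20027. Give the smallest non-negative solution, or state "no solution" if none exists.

16677

First find gcd(4640, 20027):
20027 = 4×4640 + 1467
4640 = 3×1467 + 239
1467 = 6×239 + 33
239 = 7×33 + 8
33 = 4×8 + 1
8 = 8×1 + 0
gcd = 1, so a unique solution mod 20027 exists.
Back-substitute for the Bézout coefficients:
1 = 33 − 4·8
1 = −4·239 + 29·33
1 = 29·1467 − 178·239
1 = −178·4640 + 563·1467
1 = 563·20027 − 2430·4640
So 4640·(-2430) ≡ 1 (mod 20027), giving 4640⁻¹ ≡ 17597.
x ≡ 4640⁻¹·16979 ≡ 17597·16979 ≡ 16677 (mod 20027).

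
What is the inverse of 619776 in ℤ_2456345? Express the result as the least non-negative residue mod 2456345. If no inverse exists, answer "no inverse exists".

Run Euclid on (2456345, 619776):
2456345 = 3·619776 + 597017
619776 = 1·597017 + 22759
597017 = 26·22759 + 5283
22759 = 4·5283 + 1627
5283 = 3·1627 + 402
1627 = 4·402 + 19
402 = 21·19 + 3
19 = 6·3 + 1
3 = 3·1 + 0
Since gcd(619776, 2456345) = 1, back-substitute to write 1 as a combination:
1 = 19 − 6·3
1 = −6·402 + 127·19
1 = 127·1627 − 514·402
1 = −514·5283 + 1669·1627
1 = 1669·22759 − 7190·5283
1 = −7190·597017 + 188609·22759
1 = 188609·619776 − 195799·597017
1 = −195799·2456345 + 776006·619776
So 619776·776006 ≡ 1 (mod 2456345).

776006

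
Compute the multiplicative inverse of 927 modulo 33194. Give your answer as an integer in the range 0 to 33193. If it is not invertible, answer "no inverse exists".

18835

Run Euclid on (33194, 927):
33194 = 35·927 + 749
927 = 1·749 + 178
749 = 4·178 + 37
178 = 4·37 + 30
37 = 1·30 + 7
30 = 4·7 + 2
7 = 3·2 + 1
2 = 2·1 + 0
The gcd is 1. Working backward:
1 = 7 − 3·2
1 = −3·30 + 13·7
1 = 13·37 − 16·30
1 = −16·178 + 77·37
1 = 77·749 − 324·178
1 = −324·927 + 401·749
1 = 401·33194 − 14359·927
So 927·(-14359) ≡ 1 (mod 33194), and -14359 ≡ 18835 (mod 33194).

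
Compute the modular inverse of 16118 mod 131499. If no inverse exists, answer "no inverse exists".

5507

Extended Euclidean algorithm:
131499 = 8*16118 + 2555
16118 = 6*2555 + 788
2555 = 3*788 + 191
788 = 4*191 + 24
191 = 7*24 + 23
24 = 1*23 + 1
23 = 23*1 + 0
gcd = 1, so the inverse exists. Back-substitute:
1 = 24 − 23
1 = −191 + 8·24
1 = 8·788 − 33·191
1 = −33·2555 + 107·788
1 = 107·16118 − 675·2555
1 = −675·131499 + 5507·16118
So 16118·5507 ≡ 1 (mod 131499).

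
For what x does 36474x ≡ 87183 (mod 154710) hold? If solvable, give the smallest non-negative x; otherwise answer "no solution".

gcd(36474, 154710):
154710 = 4*36474 + 8814
36474 = 4*8814 + 1218
8814 = 7*1218 + 288
1218 = 4*288 + 66
288 = 4*66 + 24
66 = 2*24 + 18
24 = 1*18 + 6
18 = 3*6 + 0
gcd = 6, but 6 ∤ 87183, so the congruence has no solution.

no solution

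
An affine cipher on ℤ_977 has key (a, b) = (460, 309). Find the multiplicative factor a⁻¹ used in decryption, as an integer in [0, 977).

Extended Euclidean algorithm:
977 = 2*460 + 57
460 = 8*57 + 4
57 = 14*4 + 1
4 = 4*1 + 0
Since gcd(460, 977) = 1, back-substitute to write 1 as a combination:
1 = 57 − 14·4
1 = −14·460 + 113·57
1 = 113·977 − 240·460
Hence 460⁻¹ ≡ -240 ≡ 737 (mod 977).

737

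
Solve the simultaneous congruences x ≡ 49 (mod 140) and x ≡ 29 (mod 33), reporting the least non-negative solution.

2009

Write x = 49 + 140·k. Then 140·k ≡ 29 − 49 ≡ 13 (mod 33).
Need 140⁻¹ mod 33. Extended Euclid on (33, 8):
33 = 4*8 + 1
8 = 8*1 + 0
Back-substitute:
1 = 33 − 4·8
140⁻¹ ≡ 29 (mod 33), so k ≡ 29·13 ≡ 14 (mod 33).
x = 49 + 140·14 = 2009.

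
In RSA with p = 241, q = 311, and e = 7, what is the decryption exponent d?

φ(n) = (p−1)(q−1) = 240·310 = 74400.
Need d with 7·d ≡ 1 (mod 74400). Apply the extended Euclidean algorithm:
74400 = 10628×7 + 4
7 = 1×4 + 3
4 = 1×3 + 1
3 = 3×1 + 0
Back-substitute:
1 = 4 − 3
1 = −7 + 2·4
1 = 2·74400 − 21257·7
So 7·(-21257) ≡ 1 (mod 74400), hence d ≡ -21257 ≡ 53143 (mod 74400).

53143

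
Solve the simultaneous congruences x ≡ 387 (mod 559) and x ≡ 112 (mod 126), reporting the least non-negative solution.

68026

Write x = 387 + 559·k. Then 559·k ≡ 112 − 387 ≡ 103 (mod 126).
Need 559⁻¹ mod 126. Extended Euclid on (126, 55):
126 = 2·55 + 16
55 = 3·16 + 7
16 = 2·7 + 2
7 = 3·2 + 1
2 = 2·1 + 0
Back-substitute:
1 = 7 − 3·2
1 = −3·16 + 7·7
1 = 7·55 − 24·16
1 = −24·126 + 55·55
559⁻¹ ≡ 55 (mod 126), so k ≡ 55·103 ≡ 121 (mod 126).
x = 387 + 559·121 = 68026.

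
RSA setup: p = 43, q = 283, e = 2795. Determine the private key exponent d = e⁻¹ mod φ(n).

φ(n) = (p−1)(q−1) = 42·282 = 11844.
Need d with 2795·d ≡ 1 (mod 11844). Apply the extended Euclidean algorithm:
11844 = 4·2795 + 664
2795 = 4·664 + 139
664 = 4·139 + 108
139 = 1·108 + 31
108 = 3·31 + 15
31 = 2·15 + 1
15 = 15·1 + 0
Back-substitute:
1 = 31 − 2·15
1 = −2·108 + 7·31
1 = 7·139 − 9·108
1 = −9·664 + 43·139
1 = 43·2795 − 181·664
1 = −181·11844 + 767·2795
So 2795·767 ≡ 1 (mod 11844), hence d = 767.

767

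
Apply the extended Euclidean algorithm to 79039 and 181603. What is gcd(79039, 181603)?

1

Repeated division:
181603 = 2*79039 + 23525
79039 = 3*23525 + 8464
23525 = 2*8464 + 6597
8464 = 1*6597 + 1867
6597 = 3*1867 + 996
1867 = 1*996 + 871
996 = 1*871 + 125
871 = 6*125 + 121
125 = 1*121 + 4
121 = 30*4 + 1
4 = 4*1 + 0
gcd(79039, 181603) = 1.
Back-substituting:
1 = 121 − 30·4
1 = −30·125 + 31·121
1 = 31·871 − 216·125
1 = −216·996 + 247·871
1 = 247·1867 − 463·996
1 = −463·6597 + 1636·1867
1 = 1636·8464 − 2099·6597
1 = −2099·23525 + 5834·8464
1 = 5834·79039 − 19601·23525
1 = −19601·181603 + 45036·79039
So 1 = (-19601)·181603 + (45036)·79039.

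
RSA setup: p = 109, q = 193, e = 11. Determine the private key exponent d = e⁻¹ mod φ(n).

18851

φ(n) = (p−1)(q−1) = 108·192 = 20736.
Need d with 11·d ≡ 1 (mod 20736). Apply the extended Euclidean algorithm:
20736 = 1885*11 + 1
11 = 11*1 + 0
Back-substitute:
1 = 20736 − 1885·11
So 11·(-1885) ≡ 1 (mod 20736), hence d ≡ -1885 ≡ 18851 (mod 20736).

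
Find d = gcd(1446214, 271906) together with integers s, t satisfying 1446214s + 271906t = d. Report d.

Repeated division:
1446214 = 5·271906 + 86684
271906 = 3·86684 + 11854
86684 = 7·11854 + 3706
11854 = 3·3706 + 736
3706 = 5·736 + 26
736 = 28·26 + 8
26 = 3·8 + 2
8 = 4·2 + 0
gcd(1446214, 271906) = 2.
Back-substituting:
2 = 26 − 3·8
2 = −3·736 + 85·26
2 = 85·3706 − 428·736
2 = −428·11854 + 1369·3706
2 = 1369·86684 − 10011·11854
2 = −10011·271906 + 31402·86684
2 = 31402·1446214 − 167021·271906
So 2 = (31402)·1446214 + (-167021)·271906.

2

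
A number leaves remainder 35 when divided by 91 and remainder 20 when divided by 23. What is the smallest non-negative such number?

Write x = 35 + 91·k. Then 91·k ≡ 20 − 35 ≡ 8 (mod 23).
Need 91⁻¹ mod 23. Extended Euclid on (23, 22):
23 = 1×22 + 1
22 = 22×1 + 0
Back-substitute:
1 = 23 − 22
91⁻¹ ≡ 22 (mod 23), so k ≡ 22·8 ≡ 15 (mod 23).
x = 35 + 91·15 = 1400.

1400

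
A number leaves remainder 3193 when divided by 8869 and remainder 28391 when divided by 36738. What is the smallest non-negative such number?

Write x = 3193 + 8869·k. Then 8869·k ≡ 28391 − 3193 ≡ 25198 (mod 36738).
Need 8869⁻¹ mod 36738. Extended Euclid on (36738, 8869):
36738 = 4·8869 + 1262
8869 = 7·1262 + 35
1262 = 36·35 + 2
35 = 17·2 + 1
2 = 2·1 + 0
Back-substitute:
1 = 35 − 17·2
1 = −17·1262 + 613·35
1 = 613·8869 − 4308·1262
1 = −4308·36738 + 17845·8869
8869⁻¹ ≡ 17845 (mod 36738), so k ≡ 17845·25198 ≡ 21928 (mod 36738).
x = 3193 + 8869·21928 = 194482625.

194482625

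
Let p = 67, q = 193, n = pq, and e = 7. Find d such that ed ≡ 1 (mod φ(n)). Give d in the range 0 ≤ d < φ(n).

5431

φ(n) = (p−1)(q−1) = 66·192 = 12672.
Need d with 7·d ≡ 1 (mod 12672). Apply the extended Euclidean algorithm:
12672 = 1810*7 + 2
7 = 3*2 + 1
2 = 2*1 + 0
Back-substitute:
1 = 7 − 3·2
1 = −3·12672 + 5431·7
So 7·5431 ≡ 1 (mod 12672), hence d = 5431.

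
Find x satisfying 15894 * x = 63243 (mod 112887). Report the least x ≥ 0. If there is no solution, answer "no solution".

First find gcd(15894, 112887):
112887 = 7*15894 + 1629
15894 = 9*1629 + 1233
1629 = 1*1233 + 396
1233 = 3*396 + 45
396 = 8*45 + 36
45 = 1*36 + 9
36 = 4*9 + 0
gcd = 9 and 9 | 63243, so solutions exist. Divide through by 9: 1766x ≡ 7027 (mod 12543).
Now find 1766⁻¹ mod 12543:
12543 = 7*1766 + 181
1766 = 9*181 + 137
181 = 1*137 + 44
137 = 3*44 + 5
44 = 8*5 + 4
5 = 1*4 + 1
4 = 4*1 + 0
Back-substitute:
1 = 5 − 4
1 = −44 + 9·5
1 = 9·137 − 28·44
1 = −28·181 + 37·137
1 = 37·1766 − 361·181
1 = −361·12543 + 2564·1766
So 1766⁻¹ ≡ 2564 (mod 12543).
Then x ≡ 2564·7027 ≡ 5480 (mod 12543); the smallest non-negative solution is x = 5480.

5480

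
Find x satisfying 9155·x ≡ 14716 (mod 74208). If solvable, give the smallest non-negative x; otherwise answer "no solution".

70100

First find gcd(9155, 74208):
74208 = 8·9155 + 968
9155 = 9·968 + 443
968 = 2·443 + 82
443 = 5·82 + 33
82 = 2·33 + 16
33 = 2·16 + 1
16 = 16·1 + 0
gcd = 1, so a unique solution mod 74208 exists.
Back-substitute for the Bézout coefficients:
1 = 33 − 2·16
1 = −2·82 + 5·33
1 = 5·443 − 27·82
1 = −27·968 + 59·443
1 = 59·9155 − 558·968
1 = −558·74208 + 4523·9155
So 9155·(4523) ≡ 1 (mod 74208), giving 9155⁻¹ ≡ 4523.
x ≡ 9155⁻¹·14716 ≡ 4523·14716 ≡ 70100 (mod 74208).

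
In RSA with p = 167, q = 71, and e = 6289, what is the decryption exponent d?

10589

φ(n) = (p−1)(q−1) = 166·70 = 11620.
Need d with 6289·d ≡ 1 (mod 11620). Apply the extended Euclidean algorithm:
11620 = 1*6289 + 5331
6289 = 1*5331 + 958
5331 = 5*958 + 541
958 = 1*541 + 417
541 = 1*417 + 124
417 = 3*124 + 45
124 = 2*45 + 34
45 = 1*34 + 11
34 = 3*11 + 1
11 = 11*1 + 0
Back-substitute:
1 = 34 − 3·11
1 = −3·45 + 4·34
1 = 4·124 − 11·45
1 = −11·417 + 37·124
1 = 37·541 − 48·417
1 = −48·958 + 85·541
1 = 85·5331 − 473·958
1 = −473·6289 + 558·5331
1 = 558·11620 − 1031·6289
So 6289·(-1031) ≡ 1 (mod 11620), hence d ≡ -1031 ≡ 10589 (mod 11620).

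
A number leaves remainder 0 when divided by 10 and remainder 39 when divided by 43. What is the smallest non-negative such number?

340

Write x = 0 + 10·k. Then 10·k ≡ 39 − 0 ≡ 39 (mod 43).
Need 10⁻¹ mod 43. Extended Euclid on (43, 10):
43 = 4·10 + 3
10 = 3·3 + 1
3 = 3·1 + 0
Back-substitute:
1 = 10 − 3·3
1 = −3·43 + 13·10
10⁻¹ ≡ 13 (mod 43), so k ≡ 13·39 ≡ 34 (mod 43).
x = 0 + 10·34 = 340.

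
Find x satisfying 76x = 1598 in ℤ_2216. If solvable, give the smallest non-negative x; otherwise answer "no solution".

gcd(76, 2216):
2216 = 29*76 + 12
76 = 6*12 + 4
12 = 3*4 + 0
gcd = 4, but 4 ∤ 1598, so the congruence has no solution.

no solution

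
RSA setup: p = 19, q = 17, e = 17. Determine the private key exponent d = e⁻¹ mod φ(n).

17

φ(n) = (p−1)(q−1) = 18·16 = 288.
Need d with 17·d ≡ 1 (mod 288). Apply the extended Euclidean algorithm:
288 = 16×17 + 16
17 = 1×16 + 1
16 = 16×1 + 0
Back-substitute:
1 = 17 − 16
1 = −288 + 17·17
So 17·17 ≡ 1 (mod 288), hence d = 17.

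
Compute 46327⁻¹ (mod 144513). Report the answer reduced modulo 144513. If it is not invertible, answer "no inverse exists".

Extended Euclidean algorithm:
144513 = 3·46327 + 5532
46327 = 8·5532 + 2071
5532 = 2·2071 + 1390
2071 = 1·1390 + 681
1390 = 2·681 + 28
681 = 24·28 + 9
28 = 3·9 + 1
9 = 9·1 + 0
gcd = 1, so the inverse exists. Back-substitute:
1 = 28 − 3·9
1 = −3·681 + 73·28
1 = 73·1390 − 149·681
1 = −149·2071 + 222·1390
1 = 222·5532 − 593·2071
1 = −593·46327 + 4966·5532
1 = 4966·144513 − 15491·46327
So 46327·(-15491) ≡ 1 (mod 144513), and -15491 ≡ 129022 (mod 144513).

129022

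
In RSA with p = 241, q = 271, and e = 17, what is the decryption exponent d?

49553

φ(n) = (p−1)(q−1) = 240·270 = 64800.
Need d with 17·d ≡ 1 (mod 64800). Apply the extended Euclidean algorithm:
64800 = 3811*17 + 13
17 = 1*13 + 4
13 = 3*4 + 1
4 = 4*1 + 0
Back-substitute:
1 = 13 − 3·4
1 = −3·17 + 4·13
1 = 4·64800 − 15247·17
So 17·(-15247) ≡ 1 (mod 64800), hence d ≡ -15247 ≡ 49553 (mod 64800).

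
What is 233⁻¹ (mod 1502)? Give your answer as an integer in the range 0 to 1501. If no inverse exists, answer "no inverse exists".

361

Run Euclid on (1502, 233):
1502 = 6·233 + 104
233 = 2·104 + 25
104 = 4·25 + 4
25 = 6·4 + 1
4 = 4·1 + 0
The gcd is 1. Working backward:
1 = 25 − 6·4
1 = −6·104 + 25·25
1 = 25·233 − 56·104
1 = −56·1502 + 361·233
So 233·361 ≡ 1 (mod 1502).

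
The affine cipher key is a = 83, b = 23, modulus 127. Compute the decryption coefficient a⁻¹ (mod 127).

gcd(127, 83) by repeated division:
127 = 1·83 + 44
83 = 1·44 + 39
44 = 1·39 + 5
39 = 7·5 + 4
5 = 1·4 + 1
4 = 4·1 + 0
The gcd is 1. Working backward:
1 = 5 − 4
1 = −39 + 8·5
1 = 8·44 − 9·39
1 = −9·83 + 17·44
1 = 17·127 − 26·83
Hence 83⁻¹ ≡ -26 ≡ 101 (mod 127).

101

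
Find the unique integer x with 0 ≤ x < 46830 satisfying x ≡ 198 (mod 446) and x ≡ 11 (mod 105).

Write x = 198 + 446·k. Then 446·k ≡ 11 − 198 ≡ 23 (mod 105).
Need 446⁻¹ mod 105. Extended Euclid on (105, 26):
105 = 4×26 + 1
26 = 26×1 + 0
Back-substitute:
1 = 105 − 4·26
446⁻¹ ≡ 101 (mod 105), so k ≡ 101·23 ≡ 13 (mod 105).
x = 198 + 446·13 = 5996.

5996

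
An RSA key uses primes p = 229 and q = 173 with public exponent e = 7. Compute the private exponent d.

φ(n) = (p−1)(q−1) = 228·172 = 39216.
Need d with 7·d ≡ 1 (mod 39216). Apply the extended Euclidean algorithm:
39216 = 5602×7 + 2
7 = 3×2 + 1
2 = 2×1 + 0
Back-substitute:
1 = 7 − 3·2
1 = −3·39216 + 16807·7
So 7·16807 ≡ 1 (mod 39216), hence d = 16807.

16807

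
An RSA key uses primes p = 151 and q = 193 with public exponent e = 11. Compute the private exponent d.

φ(n) = (p−1)(q−1) = 150·192 = 28800.
Need d with 11·d ≡ 1 (mod 28800). Apply the extended Euclidean algorithm:
28800 = 2618*11 + 2
11 = 5*2 + 1
2 = 2*1 + 0
Back-substitute:
1 = 11 − 5·2
1 = −5·28800 + 13091·11
So 11·13091 ≡ 1 (mod 28800), hence d = 13091.

13091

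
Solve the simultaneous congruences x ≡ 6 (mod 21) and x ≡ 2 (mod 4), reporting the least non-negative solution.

6

Write x = 6 + 21·k. Then 21·k ≡ 2 − 6 ≡ 0 (mod 4).
Need 21⁻¹ mod 4. Extended Euclid on (4, 1):
4 = 4×1 + 0
21⁻¹ ≡ 1 (mod 4), so k ≡ 1·0 ≡ 0 (mod 4).
x = 6 + 21·0 = 6.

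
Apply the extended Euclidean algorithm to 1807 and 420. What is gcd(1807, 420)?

Euclidean algorithm:
1807 = 4·420 + 127
420 = 3·127 + 39
127 = 3·39 + 10
39 = 3·10 + 9
10 = 1·9 + 1
9 = 9·1 + 0
gcd(1807, 420) = 1.
Express as a combination:
1 = 10 − 9
1 = −39 + 4·10
1 = 4·127 − 13·39
1 = −13·420 + 43·127
1 = 43·1807 − 185·420
So 1 = (43)·1807 + (-185)·420.

1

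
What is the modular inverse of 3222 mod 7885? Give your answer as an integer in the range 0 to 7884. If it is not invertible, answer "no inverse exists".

7398

Apply the Euclidean algorithm to 7885 and 3222:
7885 = 2×3222 + 1441
3222 = 2×1441 + 340
1441 = 4×340 + 81
340 = 4×81 + 16
81 = 5×16 + 1
16 = 16×1 + 0
gcd = 1, so the inverse exists. Back-substitute:
1 = 81 − 5·16
1 = −5·340 + 21·81
1 = 21·1441 − 89·340
1 = −89·3222 + 199·1441
1 = 199·7885 − 487·3222
Hence 3222⁻¹ ≡ -487 ≡ 7398 (mod 7885).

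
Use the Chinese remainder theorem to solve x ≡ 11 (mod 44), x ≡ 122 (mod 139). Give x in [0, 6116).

539

Write x = 11 + 44·k. Then 44·k ≡ 122 − 11 ≡ 111 (mod 139).
Need 44⁻¹ mod 139. Extended Euclid on (139, 44):
139 = 3×44 + 7
44 = 6×7 + 2
7 = 3×2 + 1
2 = 2×1 + 0
Back-substitute:
1 = 7 − 3·2
1 = −3·44 + 19·7
1 = 19·139 − 60·44
44⁻¹ ≡ 79 (mod 139), so k ≡ 79·111 ≡ 12 (mod 139).
x = 11 + 44·12 = 539.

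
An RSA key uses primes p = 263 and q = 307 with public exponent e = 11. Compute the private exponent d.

φ(n) = (p−1)(q−1) = 262·306 = 80172.
Need d with 11·d ≡ 1 (mod 80172). Apply the extended Euclidean algorithm:
80172 = 7288·11 + 4
11 = 2·4 + 3
4 = 1·3 + 1
3 = 3·1 + 0
Back-substitute:
1 = 4 − 3
1 = −11 + 3·4
1 = 3·80172 − 21865·11
So 11·(-21865) ≡ 1 (mod 80172), hence d ≡ -21865 ≡ 58307 (mod 80172).

58307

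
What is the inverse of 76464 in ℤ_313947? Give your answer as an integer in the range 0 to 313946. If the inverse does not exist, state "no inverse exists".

Compute gcd(76464, 313947):
313947 = 4·76464 + 8091
76464 = 9·8091 + 3645
8091 = 2·3645 + 801
3645 = 4·801 + 441
801 = 1·441 + 360
441 = 1·360 + 81
360 = 4·81 + 36
81 = 2·36 + 9
36 = 4·9 + 0
The gcd is 9, not 1, hence no inverse exists.

no inverse exists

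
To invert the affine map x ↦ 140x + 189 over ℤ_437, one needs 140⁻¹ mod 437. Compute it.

334

Run Euclid on (437, 140):
437 = 3*140 + 17
140 = 8*17 + 4
17 = 4*4 + 1
4 = 4*1 + 0
gcd = 1, so the inverse exists. Back-substitute:
1 = 17 − 4·4
1 = −4·140 + 33·17
1 = 33·437 − 103·140
So 140·(-103) ≡ 1 (mod 437), and -103 ≡ 334 (mod 437).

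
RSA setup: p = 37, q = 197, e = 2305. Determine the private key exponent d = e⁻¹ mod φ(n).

5905

φ(n) = (p−1)(q−1) = 36·196 = 7056.
Need d with 2305·d ≡ 1 (mod 7056). Apply the extended Euclidean algorithm:
7056 = 3·2305 + 141
2305 = 16·141 + 49
141 = 2·49 + 43
49 = 1·43 + 6
43 = 7·6 + 1
6 = 6·1 + 0
Back-substitute:
1 = 43 − 7·6
1 = −7·49 + 8·43
1 = 8·141 − 23·49
1 = −23·2305 + 376·141
1 = 376·7056 − 1151·2305
So 2305·(-1151) ≡ 1 (mod 7056), hence d ≡ -1151 ≡ 5905 (mod 7056).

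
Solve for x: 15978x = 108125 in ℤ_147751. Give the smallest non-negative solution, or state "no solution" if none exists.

19546

First find gcd(15978, 147751):
147751 = 9*15978 + 3949
15978 = 4*3949 + 182
3949 = 21*182 + 127
182 = 1*127 + 55
127 = 2*55 + 17
55 = 3*17 + 4
17 = 4*4 + 1
4 = 4*1 + 0
gcd = 1, so a unique solution mod 147751 exists.
Back-substitute for the Bézout coefficients:
1 = 17 − 4·4
1 = −4·55 + 13·17
1 = 13·127 − 30·55
1 = −30·182 + 43·127
1 = 43·3949 − 933·182
1 = −933·15978 + 3775·3949
1 = 3775·147751 − 34908·15978
So 15978·(-34908) ≡ 1 (mod 147751), giving 15978⁻¹ ≡ 112843.
x ≡ 15978⁻¹·108125 ≡ 112843·108125 ≡ 19546 (mod 147751).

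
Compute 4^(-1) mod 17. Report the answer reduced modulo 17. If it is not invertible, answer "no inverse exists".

13

gcd(17, 4) by repeated division:
17 = 4×4 + 1
4 = 4×1 + 0
Since gcd(4, 17) = 1, back-substitute to write 1 as a combination:
1 = 17 − 4·4
Thus 4·(-4) ≡ 1 (mod 17); reducing, -4 mod 17 = 13.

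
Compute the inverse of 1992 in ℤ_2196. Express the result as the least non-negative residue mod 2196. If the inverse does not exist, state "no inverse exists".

no inverse exists

Euclidean algorithm on 2196, 1992:
2196 = 1×1992 + 204
1992 = 9×204 + 156
204 = 1×156 + 48
156 = 3×48 + 12
48 = 4×12 + 0
The gcd is 12, not 1, hence no inverse exists.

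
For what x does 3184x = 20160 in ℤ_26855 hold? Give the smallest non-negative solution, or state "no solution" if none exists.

First find gcd(3184, 26855):
26855 = 8*3184 + 1383
3184 = 2*1383 + 418
1383 = 3*418 + 129
418 = 3*129 + 31
129 = 4*31 + 5
31 = 6*5 + 1
5 = 5*1 + 0
gcd = 1, so a unique solution mod 26855 exists.
Back-substitute for the Bézout coefficients:
1 = 31 − 6·5
1 = −6·129 + 25·31
1 = 25·418 − 81·129
1 = −81·1383 + 268·418
1 = 268·3184 − 617·1383
1 = −617·26855 + 5204·3184
So 3184·(5204) ≡ 1 (mod 26855), giving 3184⁻¹ ≡ 5204.
x ≡ 3184⁻¹·20160 ≡ 5204·20160 ≡ 17010 (mod 26855).

17010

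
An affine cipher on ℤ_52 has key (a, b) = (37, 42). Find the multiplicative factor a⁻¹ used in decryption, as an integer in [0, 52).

Apply the Euclidean algorithm to 52 and 37:
52 = 1×37 + 15
37 = 2×15 + 7
15 = 2×7 + 1
7 = 7×1 + 0
Since gcd(37, 52) = 1, back-substitute to write 1 as a combination:
1 = 15 − 2·7
1 = −2·37 + 5·15
1 = 5·52 − 7·37
So 37·(-7) ≡ 1 (mod 52), and -7 ≡ 45 (mod 52).

45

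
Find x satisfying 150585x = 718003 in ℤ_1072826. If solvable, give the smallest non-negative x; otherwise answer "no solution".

359765

First find gcd(150585, 1072826):
1072826 = 7×150585 + 18731
150585 = 8×18731 + 737
18731 = 25×737 + 306
737 = 2×306 + 125
306 = 2×125 + 56
125 = 2×56 + 13
56 = 4×13 + 4
13 = 3×4 + 1
4 = 4×1 + 0
gcd = 1, so a unique solution mod 1072826 exists.
Back-substitute for the Bézout coefficients:
1 = 13 − 3·4
1 = −3·56 + 13·13
1 = 13·125 − 29·56
1 = −29·306 + 71·125
1 = 71·737 − 171·306
1 = −171·18731 + 4346·737
1 = 4346·150585 − 34939·18731
1 = −34939·1072826 + 248919·150585
So 150585·(248919) ≡ 1 (mod 1072826), giving 150585⁻¹ ≡ 248919.
x ≡ 150585⁻¹·718003 ≡ 248919·718003 ≡ 359765 (mod 1072826).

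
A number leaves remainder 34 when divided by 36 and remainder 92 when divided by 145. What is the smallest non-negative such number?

2122

Write x = 34 + 36·k. Then 36·k ≡ 92 − 34 ≡ 58 (mod 145).
Need 36⁻¹ mod 145. Extended Euclid on (145, 36):
145 = 4·36 + 1
36 = 36·1 + 0
Back-substitute:
1 = 145 − 4·36
36⁻¹ ≡ 141 (mod 145), so k ≡ 141·58 ≡ 58 (mod 145).
x = 34 + 36·58 = 2122.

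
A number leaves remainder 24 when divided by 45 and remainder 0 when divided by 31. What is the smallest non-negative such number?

Write x = 24 + 45·k. Then 45·k ≡ 0 − 24 ≡ 7 (mod 31).
Need 45⁻¹ mod 31. Extended Euclid on (31, 14):
31 = 2·14 + 3
14 = 4·3 + 2
3 = 1·2 + 1
2 = 2·1 + 0
Back-substitute:
1 = 3 − 2
1 = −14 + 5·3
1 = 5·31 − 11·14
45⁻¹ ≡ 20 (mod 31), so k ≡ 20·7 ≡ 16 (mod 31).
x = 24 + 45·16 = 744.

744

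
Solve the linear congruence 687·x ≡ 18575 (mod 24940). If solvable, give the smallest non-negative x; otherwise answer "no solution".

First find gcd(687, 24940):
24940 = 36×687 + 208
687 = 3×208 + 63
208 = 3×63 + 19
63 = 3×19 + 6
19 = 3×6 + 1
6 = 6×1 + 0
gcd = 1, so a unique solution mod 24940 exists.
Back-substitute for the Bézout coefficients:
1 = 19 − 3·6
1 = −3·63 + 10·19
1 = 10·208 − 33·63
1 = −33·687 + 109·208
1 = 109·24940 − 3957·687
So 687·(-3957) ≡ 1 (mod 24940), giving 687⁻¹ ≡ 20983.
x ≡ 687⁻¹·18575 ≡ 20983·18575 ≡ 21845 (mod 24940).

21845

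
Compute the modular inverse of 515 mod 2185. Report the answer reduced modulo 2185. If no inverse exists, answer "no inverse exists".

Compute gcd(515, 2185):
2185 = 4×515 + 125
515 = 4×125 + 15
125 = 8×15 + 5
15 = 3×5 + 0
gcd(515, 2185) = 5 ≠ 1, so 515 has no multiplicative inverse modulo 2185.

no inverse exists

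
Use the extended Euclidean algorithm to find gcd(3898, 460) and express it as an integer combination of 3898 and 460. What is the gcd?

Repeated division:
3898 = 8*460 + 218
460 = 2*218 + 24
218 = 9*24 + 2
24 = 12*2 + 0
gcd(3898, 460) = 2.
Express as a combination:
2 = 218 − 9·24
2 = −9·460 + 19·218
2 = 19·3898 − 161·460
So 2 = (19)·3898 + (-161)·460.

2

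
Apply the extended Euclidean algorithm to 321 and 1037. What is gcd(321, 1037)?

Euclidean algorithm:
1037 = 3×321 + 74
321 = 4×74 + 25
74 = 2×25 + 24
25 = 1×24 + 1
24 = 24×1 + 0
gcd(321, 1037) = 1.
Express as a combination:
1 = 25 − 24
1 = −74 + 3·25
1 = 3·321 − 13·74
1 = −13·1037 + 42·321
So 1 = (-13)·1037 + (42)·321.

1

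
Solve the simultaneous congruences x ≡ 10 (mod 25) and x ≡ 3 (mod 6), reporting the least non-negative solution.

Write x = 10 + 25·k. Then 25·k ≡ 3 − 10 ≡ 5 (mod 6).
Need 25⁻¹ mod 6. Extended Euclid on (6, 1):
6 = 6·1 + 0
25⁻¹ ≡ 1 (mod 6), so k ≡ 1·5 ≡ 5 (mod 6).
x = 10 + 25·5 = 135.

135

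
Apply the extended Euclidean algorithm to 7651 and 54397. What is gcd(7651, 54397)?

7

Repeated division:
54397 = 7*7651 + 840
7651 = 9*840 + 91
840 = 9*91 + 21
91 = 4*21 + 7
21 = 3*7 + 0
gcd(7651, 54397) = 7.
Back-substituting:
7 = 91 − 4·21
7 = −4·840 + 37·91
7 = 37·7651 − 337·840
7 = −337·54397 + 2396·7651
So 7 = (-337)·54397 + (2396)·7651.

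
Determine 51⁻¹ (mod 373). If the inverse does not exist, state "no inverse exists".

256

Apply the Euclidean algorithm to 373 and 51:
373 = 7×51 + 16
51 = 3×16 + 3
16 = 5×3 + 1
3 = 3×1 + 0
The gcd is 1. Working backward:
1 = 16 − 5·3
1 = −5·51 + 16·16
1 = 16·373 − 117·51
Hence 51⁻¹ ≡ -117 ≡ 256 (mod 373).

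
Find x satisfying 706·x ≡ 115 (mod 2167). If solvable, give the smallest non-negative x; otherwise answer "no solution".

First find gcd(706, 2167):
2167 = 3·706 + 49
706 = 14·49 + 20
49 = 2·20 + 9
20 = 2·9 + 2
9 = 4·2 + 1
2 = 2·1 + 0
gcd = 1, so a unique solution mod 2167 exists.
Back-substitute for the Bézout coefficients:
1 = 9 − 4·2
1 = −4·20 + 9·9
1 = 9·49 − 22·20
1 = −22·706 + 317·49
1 = 317·2167 − 973·706
So 706·(-973) ≡ 1 (mod 2167), giving 706⁻¹ ≡ 1194.
x ≡ 706⁻¹·115 ≡ 1194·115 ≡ 789 (mod 2167).

789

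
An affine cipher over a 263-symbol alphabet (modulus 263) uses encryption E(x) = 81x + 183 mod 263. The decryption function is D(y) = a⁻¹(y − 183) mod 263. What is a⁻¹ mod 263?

13

Apply the Euclidean algorithm to 263 and 81:
263 = 3×81 + 20
81 = 4×20 + 1
20 = 20×1 + 0
gcd = 1, so the inverse exists. Back-substitute:
1 = 81 − 4·20
1 = −4·263 + 13·81
So 81·13 ≡ 1 (mod 263).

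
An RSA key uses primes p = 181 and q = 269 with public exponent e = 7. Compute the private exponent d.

φ(n) = (p−1)(q−1) = 180·268 = 48240.
Need d with 7·d ≡ 1 (mod 48240). Apply the extended Euclidean algorithm:
48240 = 6891·7 + 3
7 = 2·3 + 1
3 = 3·1 + 0
Back-substitute:
1 = 7 − 2·3
1 = −2·48240 + 13783·7
So 7·13783 ≡ 1 (mod 48240), hence d = 13783.

13783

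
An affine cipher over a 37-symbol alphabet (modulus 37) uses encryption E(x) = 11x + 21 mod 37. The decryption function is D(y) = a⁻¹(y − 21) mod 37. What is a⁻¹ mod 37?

Extended Euclidean algorithm:
37 = 3·11 + 4
11 = 2·4 + 3
4 = 1·3 + 1
3 = 3·1 + 0
Since gcd(11, 37) = 1, back-substitute to write 1 as a combination:
1 = 4 − 3
1 = −11 + 3·4
1 = 3·37 − 10·11
Thus 11·(-10) ≡ 1 (mod 37); reducing, -10 mod 37 = 27.

27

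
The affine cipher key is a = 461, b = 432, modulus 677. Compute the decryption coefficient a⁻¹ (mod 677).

467

Apply the Euclidean algorithm to 677 and 461:
677 = 1×461 + 216
461 = 2×216 + 29
216 = 7×29 + 13
29 = 2×13 + 3
13 = 4×3 + 1
3 = 3×1 + 0
gcd = 1, so the inverse exists. Back-substitute:
1 = 13 − 4·3
1 = −4·29 + 9·13
1 = 9·216 − 67·29
1 = −67·461 + 143·216
1 = 143·677 − 210·461
So 461·(-210) ≡ 1 (mod 677), and -210 ≡ 467 (mod 677).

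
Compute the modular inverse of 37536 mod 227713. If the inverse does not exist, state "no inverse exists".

81528

gcd(227713, 37536) by repeated division:
227713 = 6·37536 + 2497
37536 = 15·2497 + 81
2497 = 30·81 + 67
81 = 1·67 + 14
67 = 4·14 + 11
14 = 1·11 + 3
11 = 3·3 + 2
3 = 1·2 + 1
2 = 2·1 + 0
gcd = 1, so the inverse exists. Back-substitute:
1 = 3 − 2
1 = −11 + 4·3
1 = 4·14 − 5·11
1 = −5·67 + 24·14
1 = 24·81 − 29·67
1 = −29·2497 + 894·81
1 = 894·37536 − 13439·2497
1 = −13439·227713 + 81528·37536
So 37536·81528 ≡ 1 (mod 227713).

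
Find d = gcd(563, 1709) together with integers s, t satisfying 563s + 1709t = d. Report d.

Euclidean algorithm:
1709 = 3·563 + 20
563 = 28·20 + 3
20 = 6·3 + 2
3 = 1·2 + 1
2 = 2·1 + 0
gcd(563, 1709) = 1.
Express as a combination:
1 = 3 − 2
1 = −20 + 7·3
1 = 7·563 − 197·20
1 = −197·1709 + 598·563
So 1 = (-197)·1709 + (598)·563.

1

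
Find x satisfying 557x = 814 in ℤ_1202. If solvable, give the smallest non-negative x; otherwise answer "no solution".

First find gcd(557, 1202):
1202 = 2*557 + 88
557 = 6*88 + 29
88 = 3*29 + 1
29 = 29*1 + 0
gcd = 1, so a unique solution mod 1202 exists.
Back-substitute for the Bézout coefficients:
1 = 88 − 3·29
1 = −3·557 + 19·88
1 = 19·1202 − 41·557
So 557·(-41) ≡ 1 (mod 1202), giving 557⁻¹ ≡ 1161.
x ≡ 557⁻¹·814 ≡ 1161·814 ≡ 282 (mod 1202).

282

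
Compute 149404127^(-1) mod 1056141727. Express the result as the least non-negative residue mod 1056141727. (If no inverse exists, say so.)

gcd(1056141727, 149404127) by repeated division:
1056141727 = 7*149404127 + 10312838
149404127 = 14*10312838 + 5024395
10312838 = 2*5024395 + 264048
5024395 = 19*264048 + 7483
264048 = 35*7483 + 2143
7483 = 3*2143 + 1054
2143 = 2*1054 + 35
1054 = 30*35 + 4
35 = 8*4 + 3
4 = 1*3 + 1
3 = 3*1 + 0
gcd = 1, so the inverse exists. Back-substitute:
1 = 4 − 3
1 = −35 + 9·4
1 = 9·1054 − 271·35
1 = −271·2143 + 551·1054
1 = 551·7483 − 1924·2143
1 = −1924·264048 + 67891·7483
1 = 67891·5024395 − 1291853·264048
1 = −1291853·10312838 + 2651597·5024395
1 = 2651597·149404127 − 38414211·10312838
1 = −38414211·1056141727 + 271551074·149404127
So 149404127·271551074 ≡ 1 (mod 1056141727).

271551074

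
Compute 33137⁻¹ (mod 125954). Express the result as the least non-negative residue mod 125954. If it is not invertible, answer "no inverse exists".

24889

Apply the Euclidean algorithm to 125954 and 33137:
125954 = 3×33137 + 26543
33137 = 1×26543 + 6594
26543 = 4×6594 + 167
6594 = 39×167 + 81
167 = 2×81 + 5
81 = 16×5 + 1
5 = 5×1 + 0
Since gcd(33137, 125954) = 1, back-substitute to write 1 as a combination:
1 = 81 − 16·5
1 = −16·167 + 33·81
1 = 33·6594 − 1303·167
1 = −1303·26543 + 5245·6594
1 = 5245·33137 − 6548·26543
1 = −6548·125954 + 24889·33137
So 33137·24889 ≡ 1 (mod 125954).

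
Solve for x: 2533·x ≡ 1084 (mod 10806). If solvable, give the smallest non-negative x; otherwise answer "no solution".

10030

First find gcd(2533, 10806):
10806 = 4·2533 + 674
2533 = 3·674 + 511
674 = 1·511 + 163
511 = 3·163 + 22
163 = 7·22 + 9
22 = 2·9 + 4
9 = 2·4 + 1
4 = 4·1 + 0
gcd = 1, so a unique solution mod 10806 exists.
Back-substitute for the Bézout coefficients:
1 = 9 − 2·4
1 = −2·22 + 5·9
1 = 5·163 − 37·22
1 = −37·511 + 116·163
1 = 116·674 − 153·511
1 = −153·2533 + 575·674
1 = 575·10806 − 2453·2533
So 2533·(-2453) ≡ 1 (mod 10806), giving 2533⁻¹ ≡ 8353.
x ≡ 2533⁻¹·1084 ≡ 8353·1084 ≡ 10030 (mod 10806).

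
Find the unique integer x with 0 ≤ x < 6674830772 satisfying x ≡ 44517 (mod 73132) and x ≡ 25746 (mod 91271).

Write x = 44517 + 73132·k. Then 73132·k ≡ 25746 − 44517 ≡ 72500 (mod 91271).
Need 73132⁻¹ mod 91271. Extended Euclid on (91271, 73132):
91271 = 1×73132 + 18139
73132 = 4×18139 + 576
18139 = 31×576 + 283
576 = 2×283 + 10
283 = 28×10 + 3
10 = 3×3 + 1
3 = 3×1 + 0
Back-substitute:
1 = 10 − 3·3
1 = −3·283 + 85·10
1 = 85·576 − 173·283
1 = −173·18139 + 5448·576
1 = 5448·73132 − 21965·18139
1 = −21965·91271 + 27413·73132
73132⁻¹ ≡ 27413 (mod 91271), so k ≡ 27413·72500 ≡ 16475 (mod 91271).
x = 44517 + 73132·16475 = 1204894217.

1204894217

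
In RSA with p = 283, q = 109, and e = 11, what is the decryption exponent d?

11075

φ(n) = (p−1)(q−1) = 282·108 = 30456.
Need d with 11·d ≡ 1 (mod 30456). Apply the extended Euclidean algorithm:
30456 = 2768*11 + 8
11 = 1*8 + 3
8 = 2*3 + 2
3 = 1*2 + 1
2 = 2*1 + 0
Back-substitute:
1 = 3 − 2
1 = −8 + 3·3
1 = 3·11 − 4·8
1 = −4·30456 + 11075·11
So 11·11075 ≡ 1 (mod 30456), hence d = 11075.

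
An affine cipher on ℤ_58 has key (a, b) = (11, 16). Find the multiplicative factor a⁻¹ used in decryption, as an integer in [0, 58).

37

Apply the Euclidean algorithm to 58 and 11:
58 = 5×11 + 3
11 = 3×3 + 2
3 = 1×2 + 1
2 = 2×1 + 0
Since gcd(11, 58) = 1, back-substitute to write 1 as a combination:
1 = 3 − 2
1 = −11 + 4·3
1 = 4·58 − 21·11
Hence 11⁻¹ ≡ -21 ≡ 37 (mod 58).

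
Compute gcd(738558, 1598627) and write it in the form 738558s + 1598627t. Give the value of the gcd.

Apply Euclid's algorithm to 1598627 and 738558:
1598627 = 2*738558 + 121511
738558 = 6*121511 + 9492
121511 = 12*9492 + 7607
9492 = 1*7607 + 1885
7607 = 4*1885 + 67
1885 = 28*67 + 9
67 = 7*9 + 4
9 = 2*4 + 1
4 = 4*1 + 0
gcd(738558, 1598627) = 1.
Working backward:
1 = 9 − 2·4
1 = −2·67 + 15·9
1 = 15·1885 − 422·67
1 = −422·7607 + 1703·1885
1 = 1703·9492 − 2125·7607
1 = −2125·121511 + 27203·9492
1 = 27203·738558 − 165343·121511
1 = −165343·1598627 + 357889·738558
So 1 = (-165343)·1598627 + (357889)·738558.

1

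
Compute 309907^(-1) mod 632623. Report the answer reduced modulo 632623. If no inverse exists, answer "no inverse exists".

194790

gcd(632623, 309907) by repeated division:
632623 = 2·309907 + 12809
309907 = 24·12809 + 2491
12809 = 5·2491 + 354
2491 = 7·354 + 13
354 = 27·13 + 3
13 = 4·3 + 1
3 = 3·1 + 0
The gcd is 1. Working backward:
1 = 13 − 4·3
1 = −4·354 + 109·13
1 = 109·2491 − 767·354
1 = −767·12809 + 3944·2491
1 = 3944·309907 − 95423·12809
1 = −95423·632623 + 194790·309907
So 309907·194790 ≡ 1 (mod 632623).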